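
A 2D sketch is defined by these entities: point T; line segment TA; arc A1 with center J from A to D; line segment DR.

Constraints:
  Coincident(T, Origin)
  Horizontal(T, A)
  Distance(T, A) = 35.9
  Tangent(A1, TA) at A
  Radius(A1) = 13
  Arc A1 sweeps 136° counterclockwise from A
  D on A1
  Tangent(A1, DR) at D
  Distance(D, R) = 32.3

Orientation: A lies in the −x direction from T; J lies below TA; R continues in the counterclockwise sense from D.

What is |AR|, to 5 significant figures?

46.987

T is at the origin; TA is horizontal with |TA| = 35.9 and A on the −x side, so A = (-35.900, 0.0000). A1 meets TA tangentially, so JA is at right angles to TA, so J = A + (0, -13) = (-35.900, -13.000). On A1, A sits at bearing 90° from J; a 136° counterclockwise sweep puts D at bearing 226°, so D = J + 13.0·(cos 226°, sin 226°) = (-44.931, -22.351). Since A1 is tangent to DR there, JD ⟂ DR, so DR runs along (−sin 226°, cos 226°); with |DR| = 32.3, R = (-21.696, -44.789). Then |AR| = |R − A| = 46.987.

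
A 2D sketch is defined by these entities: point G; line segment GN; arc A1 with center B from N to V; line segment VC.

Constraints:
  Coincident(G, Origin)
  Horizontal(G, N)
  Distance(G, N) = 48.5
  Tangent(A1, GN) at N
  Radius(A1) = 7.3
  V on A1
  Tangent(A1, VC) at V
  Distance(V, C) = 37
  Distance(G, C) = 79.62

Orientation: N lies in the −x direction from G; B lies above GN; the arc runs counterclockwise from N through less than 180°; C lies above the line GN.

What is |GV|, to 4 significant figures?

45.13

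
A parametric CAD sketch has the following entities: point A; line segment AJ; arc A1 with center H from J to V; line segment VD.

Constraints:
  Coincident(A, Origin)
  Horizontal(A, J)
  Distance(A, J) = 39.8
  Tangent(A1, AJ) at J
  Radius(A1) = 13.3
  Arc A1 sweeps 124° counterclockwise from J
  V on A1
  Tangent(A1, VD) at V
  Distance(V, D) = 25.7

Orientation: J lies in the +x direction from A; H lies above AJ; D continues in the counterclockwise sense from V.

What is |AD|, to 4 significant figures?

55.65

A is at the origin; A and J share the same y with |AJ| = 39.8 and J on the +x side, so J = (39.80, 0.000). The tangent condition forces HJ to be normal to AJ, so H = J + (0, 13.3) = (39.80, 13.30). On A1, J sits at bearing -90° from H; a 124° counterclockwise sweep puts V at bearing 34°, so V = H + 13.3·(cos 34°, sin 34°) = (50.83, 20.74). A1 meets VD tangentially, so HV is at right angles to VD, so VD runs along (−sin 34°, cos 34°); with |VD| = 25.7, D = (36.45, 42.04). Then |AD| = |D − A| = 55.65.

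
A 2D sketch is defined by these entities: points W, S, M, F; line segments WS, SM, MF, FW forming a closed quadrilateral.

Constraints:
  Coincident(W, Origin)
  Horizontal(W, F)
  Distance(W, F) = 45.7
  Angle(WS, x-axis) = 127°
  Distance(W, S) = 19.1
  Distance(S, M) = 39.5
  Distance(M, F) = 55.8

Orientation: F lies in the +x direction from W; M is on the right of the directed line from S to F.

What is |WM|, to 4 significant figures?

24.17

Checks: |SM| = 39.50 ✓; |MF| = 55.80 ✓.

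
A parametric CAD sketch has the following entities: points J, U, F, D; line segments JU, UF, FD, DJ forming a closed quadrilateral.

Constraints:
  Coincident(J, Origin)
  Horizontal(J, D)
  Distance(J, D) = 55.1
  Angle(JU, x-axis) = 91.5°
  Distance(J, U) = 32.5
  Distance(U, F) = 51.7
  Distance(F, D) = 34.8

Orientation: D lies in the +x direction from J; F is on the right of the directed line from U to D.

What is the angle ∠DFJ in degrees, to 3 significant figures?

127°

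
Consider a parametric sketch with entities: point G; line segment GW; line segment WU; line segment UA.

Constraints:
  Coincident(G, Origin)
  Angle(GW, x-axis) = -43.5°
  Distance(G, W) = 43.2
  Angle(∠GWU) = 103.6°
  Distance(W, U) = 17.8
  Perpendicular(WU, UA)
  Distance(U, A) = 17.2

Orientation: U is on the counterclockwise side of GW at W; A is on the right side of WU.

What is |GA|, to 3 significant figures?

65.5

G is at the origin; GW runs at -43.5° with length 43.2, so W = 43.2·(cos -43.5°, sin -43.5°) = (31.3, -29.7). ∠GWU = 103.6°, so WU runs at -43.5° + (180° − 103.6°) = 32.9° from the x-axis; with |WU| = 17.8, U = W + 17.8·(cos 32.9°, sin 32.9°) = (46.3, -20.1). WU ⟂ UA; with |UA| = 17.2 on the right of WU, A = U + 17.2·(0.543, -0.840) = (55.6, -34.5). Then |GA| = |A − G| = 65.5.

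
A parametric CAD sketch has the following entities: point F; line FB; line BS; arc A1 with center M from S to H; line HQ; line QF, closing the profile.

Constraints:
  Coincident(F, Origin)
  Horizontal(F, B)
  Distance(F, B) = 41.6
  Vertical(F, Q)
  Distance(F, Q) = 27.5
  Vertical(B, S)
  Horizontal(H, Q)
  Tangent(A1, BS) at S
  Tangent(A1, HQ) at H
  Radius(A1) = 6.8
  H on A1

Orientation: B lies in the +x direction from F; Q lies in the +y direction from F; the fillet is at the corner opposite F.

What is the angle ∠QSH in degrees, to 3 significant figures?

35.7°

The virtual corner opposite F is at (41.6, 27.5). Tangency of A1 to BS means the radius MS is perpendicular to BS and A1 meets HQ tangentially, so MH is at right angles to HQ, with radius 6.8, so the center M sits 6.8 in from both sides at M = (34.8, 20.7). That places the tangent points at S = (41.6, 20.7) on BS and H = (34.8, 27.5) on HQ. Then cos ∠QSH = SQ·SH / (|SQ||SH|), giving 35.7°.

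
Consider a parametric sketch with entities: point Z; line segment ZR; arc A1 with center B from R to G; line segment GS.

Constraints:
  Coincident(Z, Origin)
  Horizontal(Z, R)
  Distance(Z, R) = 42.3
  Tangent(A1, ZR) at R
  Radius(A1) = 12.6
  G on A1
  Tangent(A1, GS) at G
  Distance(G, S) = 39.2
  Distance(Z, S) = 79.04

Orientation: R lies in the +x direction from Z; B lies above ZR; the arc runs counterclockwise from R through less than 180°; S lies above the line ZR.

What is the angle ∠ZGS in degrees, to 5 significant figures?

111.84°

Checks: |BG| = 12.60 ✓; ∠(BG, GS) = 90.00° ✓; |GS| = 39.20 ✓; |ZS| = 79.04 ✓.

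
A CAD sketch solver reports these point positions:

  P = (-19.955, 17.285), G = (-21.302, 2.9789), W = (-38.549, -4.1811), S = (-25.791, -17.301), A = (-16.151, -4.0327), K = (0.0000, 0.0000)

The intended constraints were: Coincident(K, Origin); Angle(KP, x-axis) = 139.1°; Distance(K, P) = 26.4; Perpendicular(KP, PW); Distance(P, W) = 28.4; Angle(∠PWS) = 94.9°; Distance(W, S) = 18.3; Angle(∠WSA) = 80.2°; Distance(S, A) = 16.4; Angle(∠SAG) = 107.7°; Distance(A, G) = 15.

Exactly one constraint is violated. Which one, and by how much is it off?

Distance(A, G) = 15 — off by 6.30.

K = (0.00, 0.00) ✓; KP at 139.1° ✓; |KP| = 26.40 ✓; ∠(KP, PW) = 90.00° ✓; |PW| = 28.40 ✓; ∠PWS = 94.90° ✓; |WS| = 18.30 ✓; ∠WSA = 80.20° ✓; |SA| = 16.40 ✓; ∠SAG = 107.7° ✓; |AG| = 8.700 ✗.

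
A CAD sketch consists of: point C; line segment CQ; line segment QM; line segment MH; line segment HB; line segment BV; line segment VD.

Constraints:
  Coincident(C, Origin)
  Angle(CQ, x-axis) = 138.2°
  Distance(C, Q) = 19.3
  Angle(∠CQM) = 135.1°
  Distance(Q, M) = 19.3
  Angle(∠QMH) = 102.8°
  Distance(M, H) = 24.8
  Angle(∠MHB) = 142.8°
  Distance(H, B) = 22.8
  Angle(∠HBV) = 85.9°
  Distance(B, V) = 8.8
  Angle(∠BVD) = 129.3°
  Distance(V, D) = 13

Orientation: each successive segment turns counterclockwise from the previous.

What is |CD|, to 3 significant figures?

23.7

∠HBV = 85.9° gives BV at 31.6° from the x-axis; with |BV| = 8.8, V = (-19.8, -28.2). ∠BVD = 129.3° gives VD at 82.3° from the x-axis; with |VD| = 13.0, D = (-18.1, -15.4). Then |CD| = |D − C| = 23.7.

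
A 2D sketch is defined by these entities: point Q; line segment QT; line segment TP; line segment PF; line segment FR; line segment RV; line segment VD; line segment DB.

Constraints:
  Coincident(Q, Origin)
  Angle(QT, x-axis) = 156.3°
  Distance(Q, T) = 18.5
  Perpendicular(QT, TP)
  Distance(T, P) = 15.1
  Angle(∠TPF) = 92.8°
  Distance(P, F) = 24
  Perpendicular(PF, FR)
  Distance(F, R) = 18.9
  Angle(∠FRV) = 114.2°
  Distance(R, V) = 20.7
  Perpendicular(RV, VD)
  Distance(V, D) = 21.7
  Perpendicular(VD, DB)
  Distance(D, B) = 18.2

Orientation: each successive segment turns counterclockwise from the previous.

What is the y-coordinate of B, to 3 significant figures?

-12.0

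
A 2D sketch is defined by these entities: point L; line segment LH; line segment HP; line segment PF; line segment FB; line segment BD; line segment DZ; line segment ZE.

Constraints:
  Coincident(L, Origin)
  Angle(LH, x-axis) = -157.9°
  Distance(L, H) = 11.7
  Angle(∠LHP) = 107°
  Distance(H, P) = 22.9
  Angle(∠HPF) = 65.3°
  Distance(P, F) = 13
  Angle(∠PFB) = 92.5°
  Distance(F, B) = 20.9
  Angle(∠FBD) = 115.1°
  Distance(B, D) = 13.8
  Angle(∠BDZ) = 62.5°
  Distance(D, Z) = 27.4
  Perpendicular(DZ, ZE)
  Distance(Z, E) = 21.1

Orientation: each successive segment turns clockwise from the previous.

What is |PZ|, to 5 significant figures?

1.6391

∠FBD = 115.1° gives BD at -138.00° from the x-axis; with |BD| = 13.8, D = (-16.871, -12.629). ∠BDZ = 62.5° gives DZ at 104.50° from the x-axis; with |DZ| = 27.4, Z = (-23.731, 13.898). Then |PZ| = |Z − P| = 1.6391.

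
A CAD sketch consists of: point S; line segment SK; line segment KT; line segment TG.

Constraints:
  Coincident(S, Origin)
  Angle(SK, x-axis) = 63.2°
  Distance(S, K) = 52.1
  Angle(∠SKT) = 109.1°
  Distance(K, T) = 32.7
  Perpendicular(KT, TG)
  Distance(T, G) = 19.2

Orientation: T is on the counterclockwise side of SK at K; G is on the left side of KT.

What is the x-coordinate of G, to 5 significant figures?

-13.054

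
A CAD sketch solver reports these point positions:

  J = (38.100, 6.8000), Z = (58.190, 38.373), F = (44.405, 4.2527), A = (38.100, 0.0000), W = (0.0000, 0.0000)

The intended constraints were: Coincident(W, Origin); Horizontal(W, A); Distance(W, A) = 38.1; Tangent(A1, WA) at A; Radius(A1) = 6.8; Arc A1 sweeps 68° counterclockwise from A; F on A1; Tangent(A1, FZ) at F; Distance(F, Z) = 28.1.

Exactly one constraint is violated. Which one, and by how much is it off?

Distance(F, Z) = 28.1 — off by 8.70.

W = (0.00, 0.00) ✓; W.y = 0.00, A.y = 0.00 ✓; |WA| = 38.10 ✓; ∠(JA, AW) = 90.00° ✓; |JA| = 6.800 ✓; bearing(J→F) − bearing(J→A) = 68.00° ✓; |JF| = 6.800 ✓; ∠(JF, FZ) = 90.00° ✓; |FZ| = 36.80 ✗.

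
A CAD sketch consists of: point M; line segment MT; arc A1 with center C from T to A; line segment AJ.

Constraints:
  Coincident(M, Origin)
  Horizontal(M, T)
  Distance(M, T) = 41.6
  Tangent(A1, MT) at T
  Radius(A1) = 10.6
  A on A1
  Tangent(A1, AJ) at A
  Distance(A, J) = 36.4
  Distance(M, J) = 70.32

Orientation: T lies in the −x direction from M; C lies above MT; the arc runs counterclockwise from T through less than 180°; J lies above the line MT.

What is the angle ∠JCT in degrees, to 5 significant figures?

163.54°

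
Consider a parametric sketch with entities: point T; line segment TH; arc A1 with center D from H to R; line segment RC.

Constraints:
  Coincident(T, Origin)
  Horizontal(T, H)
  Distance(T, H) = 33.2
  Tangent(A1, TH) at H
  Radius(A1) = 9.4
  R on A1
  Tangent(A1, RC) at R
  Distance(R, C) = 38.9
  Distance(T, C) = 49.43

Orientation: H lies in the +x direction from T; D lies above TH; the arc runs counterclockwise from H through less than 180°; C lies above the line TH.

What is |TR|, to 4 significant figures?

43.42

Checks: T = (0.00, 0.00) ✓; |DH| = 9.400 ✓; |DR| = 9.400 ✓; ∠(DR, RC) = 90.00° ✓; |RC| = 38.90 ✓; |TC| = 49.43 ✓.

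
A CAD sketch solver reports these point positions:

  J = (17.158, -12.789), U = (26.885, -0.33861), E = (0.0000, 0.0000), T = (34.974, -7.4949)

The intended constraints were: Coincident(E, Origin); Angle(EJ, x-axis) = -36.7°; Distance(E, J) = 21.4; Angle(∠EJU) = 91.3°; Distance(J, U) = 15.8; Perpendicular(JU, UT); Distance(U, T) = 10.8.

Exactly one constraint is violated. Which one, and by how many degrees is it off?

Perpendicular(JU, UT) — off by 3.50°.

E = (0.00, 0.00) ✓; EJ at -36.70° ✓; |EJ| = 21.40 ✓; ∠EJU = 91.30° ✓; |JU| = 15.80 ✓; ∠(JU, UT) = 93.50° ✗; |UT| = 10.80 ✓.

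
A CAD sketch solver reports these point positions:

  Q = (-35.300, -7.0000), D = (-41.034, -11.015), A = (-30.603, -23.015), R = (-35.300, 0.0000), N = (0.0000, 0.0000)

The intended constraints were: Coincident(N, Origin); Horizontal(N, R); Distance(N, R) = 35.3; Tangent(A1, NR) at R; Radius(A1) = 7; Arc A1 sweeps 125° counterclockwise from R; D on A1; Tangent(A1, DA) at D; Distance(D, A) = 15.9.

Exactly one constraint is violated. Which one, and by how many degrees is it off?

Tangent(A1, DA) at D — off by 6.00°.

N = (0.00, 0.00) ✓; N.y = 0.00, R.y = 0.00 ✓; |NR| = 35.30 ✓; ∠(QR, RN) = 90.00° ✓; |QR| = 7.000 ✓; bearing(Q→D) − bearing(Q→R) = 125.0° ✓; |QD| = 7.000 ✓; ∠(QD, DA) = 84.00° ✗; |DA| = 15.90 ✓.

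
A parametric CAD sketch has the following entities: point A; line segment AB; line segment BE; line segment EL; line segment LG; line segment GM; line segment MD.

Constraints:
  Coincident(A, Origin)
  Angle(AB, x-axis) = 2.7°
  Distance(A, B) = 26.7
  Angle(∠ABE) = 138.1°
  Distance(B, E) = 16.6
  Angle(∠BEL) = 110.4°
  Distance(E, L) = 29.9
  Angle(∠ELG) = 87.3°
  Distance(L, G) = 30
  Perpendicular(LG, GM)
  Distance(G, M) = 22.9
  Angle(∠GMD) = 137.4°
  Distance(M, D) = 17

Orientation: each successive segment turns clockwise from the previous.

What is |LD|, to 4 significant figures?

39.95

A is at the origin; AB runs at 2.7° with length 26.7, so B = (26.67, 1.258). ∠ABE = 138.1° gives BE at -39.20° from the x-axis; with |BE| = 16.6, E = (39.53, -9.234). ∠BEL = 110.4° gives EL at -108.8° from the x-axis; with |EL| = 29.9, L = (29.90, -37.54). ∠ELG = 87.3° gives LG at 158.5° from the x-axis; with |LG| = 30.0, G = (1.986, -26.54). LG ⟂ GM, so GM runs at 68.50°; with |GM| = 22.9, M = (10.38, -5.237). ∠GMD = 137.4° gives MD at 25.90° from the x-axis; with |MD| = 17.0, D = (25.67, 2.188). Then |LD| = |D − L| = 39.95.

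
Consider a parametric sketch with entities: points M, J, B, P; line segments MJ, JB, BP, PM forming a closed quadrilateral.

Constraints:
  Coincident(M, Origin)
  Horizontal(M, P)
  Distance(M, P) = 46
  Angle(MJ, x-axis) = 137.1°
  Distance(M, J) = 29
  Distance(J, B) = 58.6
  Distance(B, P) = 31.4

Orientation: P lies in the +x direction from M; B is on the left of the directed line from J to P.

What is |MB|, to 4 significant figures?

47.17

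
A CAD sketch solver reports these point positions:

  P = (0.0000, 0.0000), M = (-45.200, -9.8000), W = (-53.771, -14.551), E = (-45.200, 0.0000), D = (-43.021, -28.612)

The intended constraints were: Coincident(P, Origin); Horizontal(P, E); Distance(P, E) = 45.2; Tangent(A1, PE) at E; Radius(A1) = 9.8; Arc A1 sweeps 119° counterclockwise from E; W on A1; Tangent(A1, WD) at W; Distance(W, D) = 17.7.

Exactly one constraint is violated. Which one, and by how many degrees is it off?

Tangent(A1, WD) at W — off by 8.40°.

P = (0.00, 0.00) ✓; P.y = 0.00, E.y = 0.00 ✓; |PE| = 45.20 ✓; ∠(ME, EP) = 90.00° ✓; |ME| = 9.800 ✓; bearing(M→W) − bearing(M→E) = 119.0° ✓; |MW| = 9.800 ✓; ∠(MW, WD) = 81.60° ✗; |WD| = 17.70 ✓.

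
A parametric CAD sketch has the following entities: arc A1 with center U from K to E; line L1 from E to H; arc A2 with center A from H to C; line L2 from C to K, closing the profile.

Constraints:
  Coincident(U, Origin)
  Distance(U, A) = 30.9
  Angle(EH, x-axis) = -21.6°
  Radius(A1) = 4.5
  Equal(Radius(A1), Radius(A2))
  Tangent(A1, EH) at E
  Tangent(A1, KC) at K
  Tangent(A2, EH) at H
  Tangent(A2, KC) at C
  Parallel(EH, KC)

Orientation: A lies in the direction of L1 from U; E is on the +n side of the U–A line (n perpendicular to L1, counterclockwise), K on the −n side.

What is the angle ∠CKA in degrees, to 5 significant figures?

8.2858°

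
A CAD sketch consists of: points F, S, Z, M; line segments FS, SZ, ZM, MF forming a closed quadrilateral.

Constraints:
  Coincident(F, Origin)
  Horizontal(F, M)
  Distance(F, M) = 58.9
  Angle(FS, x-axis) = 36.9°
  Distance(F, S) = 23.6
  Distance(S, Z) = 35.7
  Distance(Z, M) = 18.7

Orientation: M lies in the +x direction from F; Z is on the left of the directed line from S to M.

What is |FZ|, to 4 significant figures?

57.30

Checks: |SZ| = 35.70 ✓; |ZM| = 18.70 ✓.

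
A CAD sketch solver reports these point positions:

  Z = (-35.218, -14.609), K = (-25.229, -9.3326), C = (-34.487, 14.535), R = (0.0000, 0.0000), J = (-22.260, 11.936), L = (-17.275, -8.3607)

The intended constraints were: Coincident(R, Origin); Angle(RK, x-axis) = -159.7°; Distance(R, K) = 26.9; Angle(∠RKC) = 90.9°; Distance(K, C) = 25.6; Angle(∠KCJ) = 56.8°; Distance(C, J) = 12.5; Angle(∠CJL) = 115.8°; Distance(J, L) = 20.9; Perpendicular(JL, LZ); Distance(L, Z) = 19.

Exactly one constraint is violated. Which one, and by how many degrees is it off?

Perpendicular(JL, LZ) — off by 5.40°.

R = (0.00, 0.00) ✓; RK at -159.7° ✓; |RK| = 26.90 ✓; ∠RKC = 90.90° ✓; |KC| = 25.60 ✓; ∠KCJ = 56.80° ✓; |CJ| = 12.50 ✓; ∠CJL = 115.8° ✓; |JL| = 20.90 ✓; ∠(JL, LZ) = 84.60° ✗; |LZ| = 19.00 ✓.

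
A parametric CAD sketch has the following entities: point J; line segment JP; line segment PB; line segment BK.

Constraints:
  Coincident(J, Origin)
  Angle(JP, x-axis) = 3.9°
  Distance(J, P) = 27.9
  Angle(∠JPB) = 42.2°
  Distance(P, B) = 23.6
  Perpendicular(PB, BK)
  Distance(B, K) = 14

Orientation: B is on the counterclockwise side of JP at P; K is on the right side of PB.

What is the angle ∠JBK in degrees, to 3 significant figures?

171°

∠JPB = 42.2°, so PB runs at 3.9° + (180° − 42.2°) = 142° from the x-axis; with |PB| = 23.6, B = P + 23.6·(cos 142°, sin 142°) = (9.31, 16.5). PB is perpendicular to BK; with |BK| = 14.0 on the right of PB, K = B + 14.0·(0.620, 0.785) = (18.0, 27.5). Then cos ∠JBK = BJ·BK / (|BJ||BK|), giving 171°.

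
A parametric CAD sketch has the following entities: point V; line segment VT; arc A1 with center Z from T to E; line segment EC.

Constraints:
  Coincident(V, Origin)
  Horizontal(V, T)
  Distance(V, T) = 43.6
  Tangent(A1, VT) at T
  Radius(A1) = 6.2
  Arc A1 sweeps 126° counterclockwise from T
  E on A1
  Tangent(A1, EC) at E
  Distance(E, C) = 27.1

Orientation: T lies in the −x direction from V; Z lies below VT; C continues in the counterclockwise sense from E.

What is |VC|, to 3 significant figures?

45.6

V is at the origin; V and T share the same y with |VT| = 43.6 and T on the −x side, so T = (-43.6, 0.00). Since A1 is tangent to VT there, ZT ⟂ VT, so Z = T + (0, -6.2) = (-43.6, -6.20). On A1, T sits at bearing 90° from Z; a 126° counterclockwise sweep puts E at bearing 216°, so E = Z + 6.2·(cos 216°, sin 216°) = (-48.6, -9.84). A1 meets EC tangentially, so ZE is at right angles to EC, so EC runs along (−sin 216°, cos 216°); with |EC| = 27.1, C = (-32.7, -31.8). Then |VC| = |C − V| = 45.6.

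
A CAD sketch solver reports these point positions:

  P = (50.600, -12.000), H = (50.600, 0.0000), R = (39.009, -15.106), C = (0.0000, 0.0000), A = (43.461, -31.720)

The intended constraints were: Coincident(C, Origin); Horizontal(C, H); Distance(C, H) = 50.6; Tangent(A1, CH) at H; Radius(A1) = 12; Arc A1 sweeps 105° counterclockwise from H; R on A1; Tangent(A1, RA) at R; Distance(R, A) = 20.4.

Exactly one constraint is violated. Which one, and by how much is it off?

Distance(R, A) = 20.4 — off by 3.20.

C = (0.00, 0.00) ✓; C.y = 0.00, H.y = 0.00 ✓; |CH| = 50.60 ✓; ∠(PH, HC) = 90.00° ✓; |PH| = 12.00 ✓; bearing(P→R) − bearing(P→H) = 105.0° ✓; |PR| = 12.00 ✓; ∠(PR, RA) = 90.00° ✓; |RA| = 17.20 ✗.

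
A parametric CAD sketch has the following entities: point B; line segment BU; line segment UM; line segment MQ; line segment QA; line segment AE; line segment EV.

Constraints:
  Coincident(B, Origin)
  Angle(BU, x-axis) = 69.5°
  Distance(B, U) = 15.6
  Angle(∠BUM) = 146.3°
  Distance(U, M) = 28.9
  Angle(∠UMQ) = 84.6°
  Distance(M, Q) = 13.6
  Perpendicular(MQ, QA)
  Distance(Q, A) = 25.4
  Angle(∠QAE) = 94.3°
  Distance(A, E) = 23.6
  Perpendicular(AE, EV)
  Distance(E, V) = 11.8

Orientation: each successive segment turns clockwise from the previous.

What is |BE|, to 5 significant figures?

26.340

B is at the origin; BU runs at 69.5° with length 15.6, so U = (5.4632, 14.612). ∠BUM = 146.3° gives UM at 35.800° from the x-axis; with |UM| = 28.9, M = (28.903, 31.517). ∠UMQ = 84.6° gives MQ at -59.600° from the x-axis; with |MQ| = 13.6, Q = (35.785, 19.787). The perpendicularity gives QA at right angles to MQ, so QA runs at -149.60°; with |QA| = 25.4, A = (13.877, 6.9339). ∠QAE = 94.3° gives AE at 124.70° from the x-axis; with |AE| = 23.6, E = (0.44219, 26.337). Then |BE| = |E − B| = 26.340.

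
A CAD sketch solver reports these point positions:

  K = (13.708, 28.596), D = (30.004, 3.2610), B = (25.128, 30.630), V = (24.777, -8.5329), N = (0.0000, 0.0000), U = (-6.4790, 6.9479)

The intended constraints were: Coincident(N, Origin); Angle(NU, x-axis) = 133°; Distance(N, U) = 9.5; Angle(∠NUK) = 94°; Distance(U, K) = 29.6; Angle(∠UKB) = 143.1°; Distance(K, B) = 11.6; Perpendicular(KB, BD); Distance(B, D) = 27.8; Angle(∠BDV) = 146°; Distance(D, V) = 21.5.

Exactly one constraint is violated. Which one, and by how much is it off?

Distance(D, V) = 21.5 — off by 8.60.

N = (0.00, 0.00) ✓; NU at 133.0° ✓; |NU| = 9.500 ✓; ∠NUK = 94.00° ✓; |UK| = 29.60 ✓; ∠UKB = 143.1° ✓; |KB| = 11.60 ✓; ∠(KB, BD) = 90.00° ✓; |BD| = 27.80 ✓; ∠BDV = 146.0° ✓; |DV| = 12.90 ✗.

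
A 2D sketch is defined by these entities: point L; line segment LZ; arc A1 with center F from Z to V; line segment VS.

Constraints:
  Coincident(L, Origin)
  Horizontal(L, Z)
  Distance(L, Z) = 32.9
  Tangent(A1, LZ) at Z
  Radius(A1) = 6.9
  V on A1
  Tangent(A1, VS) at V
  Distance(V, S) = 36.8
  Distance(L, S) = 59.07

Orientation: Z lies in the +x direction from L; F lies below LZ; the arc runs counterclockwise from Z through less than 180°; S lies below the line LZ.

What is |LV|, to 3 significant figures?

28.1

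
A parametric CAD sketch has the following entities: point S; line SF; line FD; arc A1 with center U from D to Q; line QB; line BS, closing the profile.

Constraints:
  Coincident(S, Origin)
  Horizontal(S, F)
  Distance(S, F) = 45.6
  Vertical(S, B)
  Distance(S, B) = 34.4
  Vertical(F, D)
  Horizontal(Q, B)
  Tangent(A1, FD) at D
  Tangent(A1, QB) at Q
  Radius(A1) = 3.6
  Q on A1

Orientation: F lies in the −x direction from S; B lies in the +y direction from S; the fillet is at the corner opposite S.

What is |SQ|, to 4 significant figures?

54.29

The virtual corner opposite S is at (-45.60, 34.40). Tangency of A1 to FD means the radius UD is perpendicular to FD and the tangent condition forces UQ to be normal to QB, with radius 3.6, so the center U sits 3.6 in from both sides at U = (-42.00, 30.80). That places the tangent points at D = (-45.60, 30.80) on FD and Q = (-42.00, 34.40) on QB. Then |SQ| = |Q − S| = 54.29.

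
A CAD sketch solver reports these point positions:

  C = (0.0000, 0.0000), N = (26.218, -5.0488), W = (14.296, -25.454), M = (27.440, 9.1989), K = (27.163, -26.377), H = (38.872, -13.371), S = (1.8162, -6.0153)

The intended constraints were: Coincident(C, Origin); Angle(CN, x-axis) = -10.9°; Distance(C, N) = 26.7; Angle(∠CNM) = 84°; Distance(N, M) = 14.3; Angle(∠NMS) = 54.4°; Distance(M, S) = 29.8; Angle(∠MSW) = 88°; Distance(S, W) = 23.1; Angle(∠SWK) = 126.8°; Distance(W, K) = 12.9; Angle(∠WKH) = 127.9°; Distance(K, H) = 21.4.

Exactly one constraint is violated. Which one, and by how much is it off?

Distance(K, H) = 21.4 — off by 3.90.

C = (0.00, 0.00) ✓; CN at -10.90° ✓; |CN| = 26.70 ✓; ∠CNM = 84.00° ✓; |NM| = 14.30 ✓; ∠NMS = 54.40° ✓; |MS| = 29.80 ✓; ∠MSW = 88.00° ✓; |SW| = 23.10 ✓; ∠SWK = 126.8° ✓; |WK| = 12.90 ✓; ∠WKH = 127.9° ✓; |KH| = 17.50 ✗.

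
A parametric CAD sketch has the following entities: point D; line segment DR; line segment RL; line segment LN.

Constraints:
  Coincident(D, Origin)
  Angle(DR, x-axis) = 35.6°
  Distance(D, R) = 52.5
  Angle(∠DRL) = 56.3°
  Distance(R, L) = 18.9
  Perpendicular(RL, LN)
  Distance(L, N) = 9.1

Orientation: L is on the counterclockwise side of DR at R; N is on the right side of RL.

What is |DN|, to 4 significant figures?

53.76

D is at the origin; DR runs at 35.6° with length 52.5, so R = 52.5·(cos 35.6°, sin 35.6°) = (42.69, 30.56). ∠DRL = 56.3°, so RL runs at 35.6° + (180° − 56.3°) = 159.3° from the x-axis; with |RL| = 18.9, L = R + 18.9·(cos 159.3°, sin 159.3°) = (25.01, 37.24). RL is perpendicular to LN; with |LN| = 9.1 on the right of RL, N = L + 9.1·(0.3535, 0.9354) = (28.22, 45.75). Then |DN| = |N − D| = 53.76.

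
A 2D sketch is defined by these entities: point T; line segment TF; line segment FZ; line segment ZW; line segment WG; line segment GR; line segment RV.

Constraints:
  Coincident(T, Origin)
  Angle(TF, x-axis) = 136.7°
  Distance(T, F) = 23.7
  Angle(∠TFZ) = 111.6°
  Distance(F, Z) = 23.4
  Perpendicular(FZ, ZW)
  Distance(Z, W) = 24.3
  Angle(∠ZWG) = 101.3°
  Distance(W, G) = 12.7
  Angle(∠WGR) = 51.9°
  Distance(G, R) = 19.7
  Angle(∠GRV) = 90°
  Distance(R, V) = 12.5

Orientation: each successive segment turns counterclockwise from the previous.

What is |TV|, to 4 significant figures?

40.36

T is at the origin; TF runs at 136.7° with length 23.7, so F = (-17.25, 16.25). ∠TFZ = 111.6° gives FZ at -154.9° from the x-axis; with |FZ| = 23.4, Z = (-38.44, 6.328). FZ ⟂ ZW, so ZW runs at -64.90°; with |ZW| = 24.3, W = (-28.13, -15.68). ∠ZWG = 101.3° gives WG at 13.80° from the x-axis; with |WG| = 12.7, G = (-15.80, -12.65). ∠WGR = 51.9° gives GR at 141.9° from the x-axis; with |GR| = 19.7, R = (-31.30, -0.4927). ∠GRV = 90.0° gives RV at -128.1° from the x-axis; with |RV| = 12.5, V = (-39.01, -10.33). Then |TV| = |V − T| = 40.36.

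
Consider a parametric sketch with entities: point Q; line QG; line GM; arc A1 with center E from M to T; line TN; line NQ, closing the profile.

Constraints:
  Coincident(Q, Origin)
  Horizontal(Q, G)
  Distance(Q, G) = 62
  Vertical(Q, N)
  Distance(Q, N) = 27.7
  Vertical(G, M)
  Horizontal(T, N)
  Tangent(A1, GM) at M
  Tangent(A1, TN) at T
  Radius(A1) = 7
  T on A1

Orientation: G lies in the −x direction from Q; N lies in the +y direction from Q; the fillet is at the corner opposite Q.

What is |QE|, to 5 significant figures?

58.766

Q is at the origin; QG is horizontal with |QG| = 62.0 and G on the −x side, so G = (-62.000, 0.0000). Q and N share the same x with |QN| = 27.7 and N on the +y side, so N = (0.0000, 27.700). The virtual corner opposite Q is at (-62.000, 27.700). Since A1 is tangent to GM there, EM ⟂ GM and tangency of A1 to TN means the radius ET is perpendicular to TN, with radius 7.0, so the center E sits 7.0 in from both sides at E = (-55.000, 20.700). Then |QE| = |E − Q| = 58.766.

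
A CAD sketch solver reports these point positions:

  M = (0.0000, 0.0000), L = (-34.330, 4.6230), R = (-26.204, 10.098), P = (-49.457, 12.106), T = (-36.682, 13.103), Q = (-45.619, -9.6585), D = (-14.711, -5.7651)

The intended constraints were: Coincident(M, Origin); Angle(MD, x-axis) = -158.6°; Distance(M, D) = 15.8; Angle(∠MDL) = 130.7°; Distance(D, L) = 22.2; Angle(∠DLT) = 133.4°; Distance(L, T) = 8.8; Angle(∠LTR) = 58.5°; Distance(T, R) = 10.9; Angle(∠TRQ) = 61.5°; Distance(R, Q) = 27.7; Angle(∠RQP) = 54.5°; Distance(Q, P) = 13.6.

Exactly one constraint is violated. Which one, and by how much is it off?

Distance(Q, P) = 13.6 — off by 8.50.

M = (0.00, 0.00) ✓; MD at -158.6° ✓; |MD| = 15.80 ✓; ∠MDL = 130.7° ✓; |DL| = 22.20 ✓; ∠DLT = 133.4° ✓; |LT| = 8.800 ✓; ∠LTR = 58.50° ✓; |TR| = 10.90 ✓; ∠TRQ = 61.50° ✓; |RQ| = 27.70 ✓; ∠RQP = 54.50° ✓; |QP| = 22.10 ✗.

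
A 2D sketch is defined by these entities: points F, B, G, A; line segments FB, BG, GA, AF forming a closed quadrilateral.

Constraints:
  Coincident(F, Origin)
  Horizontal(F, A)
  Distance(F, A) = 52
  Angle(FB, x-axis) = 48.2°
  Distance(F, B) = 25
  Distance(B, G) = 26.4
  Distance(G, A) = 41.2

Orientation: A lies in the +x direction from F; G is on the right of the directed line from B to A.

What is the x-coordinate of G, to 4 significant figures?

11.44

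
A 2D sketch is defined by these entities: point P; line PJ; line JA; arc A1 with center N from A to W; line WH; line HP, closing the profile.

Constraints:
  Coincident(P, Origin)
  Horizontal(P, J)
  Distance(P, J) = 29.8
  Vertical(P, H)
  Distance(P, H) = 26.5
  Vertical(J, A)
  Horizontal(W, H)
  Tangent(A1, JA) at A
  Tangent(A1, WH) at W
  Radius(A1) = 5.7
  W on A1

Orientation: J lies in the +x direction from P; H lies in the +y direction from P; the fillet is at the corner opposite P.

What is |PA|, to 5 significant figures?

36.341

P is at the origin; PJ is horizontal with |PJ| = 29.8 and J on the +x side, so J = (29.800, 0.0000). P and H share the same x with |PH| = 26.5 and H on the +y side, so H = (0.0000, 26.500). The virtual corner opposite P is at (29.800, 26.500). Tangency of A1 to JA means the radius NA is perpendicular to JA and A1 meets WH tangentially, so NW is at right angles to WH, with radius 5.7, so the center N sits 5.7 in from both sides at N = (24.100, 20.800). That places the tangent points at A = (29.800, 20.800) on JA and W = (24.100, 26.500) on WH. Then |PA| = |A − P| = 36.341.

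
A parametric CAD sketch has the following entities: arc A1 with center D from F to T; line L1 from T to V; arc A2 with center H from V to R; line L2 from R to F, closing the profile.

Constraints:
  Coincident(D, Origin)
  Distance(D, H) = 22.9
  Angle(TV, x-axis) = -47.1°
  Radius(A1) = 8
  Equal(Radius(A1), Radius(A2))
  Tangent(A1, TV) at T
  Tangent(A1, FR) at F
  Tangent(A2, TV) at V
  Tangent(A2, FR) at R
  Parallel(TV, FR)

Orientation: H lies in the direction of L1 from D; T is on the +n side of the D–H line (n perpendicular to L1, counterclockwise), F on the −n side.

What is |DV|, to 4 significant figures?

24.26

The slot axis is L1's direction at -47.1°, so u = (cos -47.1°, sin -47.1°) = (0.6807, -0.7325) and n = (−sin -47.1°, cos -47.1°) = (0.7325, 0.6807). D is at the origin and H lies 22.9 along u from D, so H = 22.9·u = (15.59, -16.78). Tangency of A1 to both parallel lines with radius 8.0 puts T and F at D ± 8.0·n: T = (5.860, 5.446), F = (-5.860, -5.446). Equal radii place V and R the same way about H: V = H + 8.0·n = (21.45, -11.33), R = H − 8.0·n = (9.728, -22.22). Then |DV| = |V − D| = 24.26.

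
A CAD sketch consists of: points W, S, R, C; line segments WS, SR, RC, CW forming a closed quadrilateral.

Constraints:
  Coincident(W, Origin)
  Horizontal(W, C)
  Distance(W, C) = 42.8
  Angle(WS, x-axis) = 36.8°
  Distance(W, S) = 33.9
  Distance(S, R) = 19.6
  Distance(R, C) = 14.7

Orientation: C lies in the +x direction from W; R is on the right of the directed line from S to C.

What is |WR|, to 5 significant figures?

28.128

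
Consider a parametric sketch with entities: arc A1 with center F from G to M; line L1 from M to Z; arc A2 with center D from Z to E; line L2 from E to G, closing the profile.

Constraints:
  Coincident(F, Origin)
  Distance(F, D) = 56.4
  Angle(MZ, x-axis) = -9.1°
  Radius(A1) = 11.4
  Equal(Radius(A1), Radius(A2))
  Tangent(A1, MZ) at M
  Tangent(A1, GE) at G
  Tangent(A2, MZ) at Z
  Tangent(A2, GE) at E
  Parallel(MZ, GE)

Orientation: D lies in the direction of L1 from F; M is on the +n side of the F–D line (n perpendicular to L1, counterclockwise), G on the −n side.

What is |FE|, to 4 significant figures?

57.54

The slot axis is L1's direction at -9.1°, so u = (cos -9.1°, sin -9.1°) = (0.9874, -0.1582) and n = (−sin -9.1°, cos -9.1°) = (0.1582, 0.9874). F is at the origin and D lies 56.4 along u from F, so D = 56.4·u = (55.69, -8.920). Tangency of A1 to both parallel lines with radius 11.4 puts M and G at F ± 11.4·n: M = (1.803, 11.26), G = (-1.803, -11.26). Equal radii place Z and E the same way about D: Z = D + 11.4·n = (57.49, 2.336), E = D − 11.4·n = (53.89, -20.18). Then |FE| = |E − F| = 57.54.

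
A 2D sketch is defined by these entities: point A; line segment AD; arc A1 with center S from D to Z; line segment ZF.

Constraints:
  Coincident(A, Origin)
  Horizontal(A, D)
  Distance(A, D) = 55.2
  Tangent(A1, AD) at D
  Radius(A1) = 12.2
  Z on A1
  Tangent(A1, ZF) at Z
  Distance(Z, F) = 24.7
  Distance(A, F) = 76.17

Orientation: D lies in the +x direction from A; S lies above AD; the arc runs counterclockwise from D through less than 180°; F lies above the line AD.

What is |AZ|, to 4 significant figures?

68.58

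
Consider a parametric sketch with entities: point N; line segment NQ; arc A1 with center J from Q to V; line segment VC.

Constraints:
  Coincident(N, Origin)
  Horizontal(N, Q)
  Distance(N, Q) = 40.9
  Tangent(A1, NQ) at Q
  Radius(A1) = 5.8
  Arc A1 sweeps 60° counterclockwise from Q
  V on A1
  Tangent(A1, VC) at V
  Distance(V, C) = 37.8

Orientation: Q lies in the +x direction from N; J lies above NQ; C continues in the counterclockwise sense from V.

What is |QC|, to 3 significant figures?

42.9

N is at the origin; NQ is horizontal with |NQ| = 40.9 and Q on the +x side, so Q = (40.9, 0.00). A1 meets NQ tangentially, so JQ is at right angles to NQ, so J = Q + (0, 5.8) = (40.9, 5.80). On A1, Q sits at bearing -90° from J; a 60° counterclockwise sweep puts V at bearing -30°, so V = J + 5.8·(cos -30°, sin -30°) = (45.9, 2.90). The tangent condition forces JV to be normal to VC, so VC runs along (−sin -30°, cos -30°); with |VC| = 37.8, C = (64.8, 35.6). Then |QC| = |C − Q| = 42.9.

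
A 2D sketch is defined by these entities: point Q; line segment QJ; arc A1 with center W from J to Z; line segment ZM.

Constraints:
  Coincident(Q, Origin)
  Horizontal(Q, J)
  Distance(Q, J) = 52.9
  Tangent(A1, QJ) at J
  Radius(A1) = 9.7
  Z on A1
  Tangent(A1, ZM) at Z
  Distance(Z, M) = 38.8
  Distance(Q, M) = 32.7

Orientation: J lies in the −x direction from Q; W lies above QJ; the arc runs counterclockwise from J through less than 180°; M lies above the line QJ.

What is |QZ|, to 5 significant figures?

46.605

Q is at the origin; Q and J share the same y with |QJ| = 52.9 and J on the −x side, so J = (-52.900, 0.0000). Tangency of A1 to QJ means the radius WJ is perpendicular to QJ, so W = J + (0, 9.7) = (-52.900, 9.7000). Since WZ ⟂ ZM (tangency), |WM| = √(9.7² + 38.8²) = 39.994 regardless of where Z sits on A1. So M lies on both circle(Q, 32.7) and circle(W, 39.994); the above-QJ intersection is M = (-17.232, 27.791). Z is the foot of the tangent from M: Z = (-46.545, 2.3716).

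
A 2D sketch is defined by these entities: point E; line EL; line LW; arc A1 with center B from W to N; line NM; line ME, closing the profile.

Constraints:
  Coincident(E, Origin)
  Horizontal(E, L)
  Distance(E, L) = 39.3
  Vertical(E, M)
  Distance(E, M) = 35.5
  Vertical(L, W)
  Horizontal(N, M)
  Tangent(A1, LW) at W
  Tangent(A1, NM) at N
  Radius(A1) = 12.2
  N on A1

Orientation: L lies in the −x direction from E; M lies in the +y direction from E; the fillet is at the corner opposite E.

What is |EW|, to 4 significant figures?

45.69

E is at the origin; E and L share the same y with |EL| = 39.3 and L on the −x side, so L = (-39.30, 0.000). E and M share the same x with |EM| = 35.5 and M on the +y side, so M = (0.000, 35.50). The virtual corner opposite E is at (-39.30, 35.50). Since A1 is tangent to LW there, BW ⟂ LW and the tangent condition forces BN to be normal to NM, with radius 12.2, so the center B sits 12.2 in from both sides at B = (-27.10, 23.30). That places the tangent points at W = (-39.30, 23.30) on LW and N = (-27.10, 35.50) on NM. Then |EW| = |W − E| = 45.69.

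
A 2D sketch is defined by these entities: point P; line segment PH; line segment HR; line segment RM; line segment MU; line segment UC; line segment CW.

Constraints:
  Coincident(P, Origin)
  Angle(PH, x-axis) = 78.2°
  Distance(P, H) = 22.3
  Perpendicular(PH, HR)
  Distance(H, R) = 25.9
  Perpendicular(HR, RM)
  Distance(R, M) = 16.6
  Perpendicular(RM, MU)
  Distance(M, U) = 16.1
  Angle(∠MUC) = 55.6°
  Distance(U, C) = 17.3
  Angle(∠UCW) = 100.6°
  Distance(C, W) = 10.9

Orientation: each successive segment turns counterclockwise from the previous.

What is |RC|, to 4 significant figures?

6.740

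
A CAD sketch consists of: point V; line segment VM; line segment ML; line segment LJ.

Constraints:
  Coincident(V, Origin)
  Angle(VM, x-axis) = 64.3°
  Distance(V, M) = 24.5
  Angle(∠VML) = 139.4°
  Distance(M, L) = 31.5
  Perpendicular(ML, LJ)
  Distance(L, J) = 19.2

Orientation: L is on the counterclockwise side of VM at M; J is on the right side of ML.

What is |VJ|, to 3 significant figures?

61.2

V is at the origin; VM runs at 64.3° with length 24.5, so M = 24.5·(cos 64.3°, sin 64.3°) = (10.6, 22.1). ∠VML = 139.4°, so ML runs at 64.3° + (180° − 139.4°) = 105° from the x-axis; with |ML| = 31.5, L = M + 31.5·(cos 105°, sin 105°) = (2.52, 52.5). ML ⟂ LJ; with |LJ| = 19.2 on the right of ML, J = L + 19.2·(0.966, 0.257) = (21.1, 57.5). Then |VJ| = |J − V| = 61.2.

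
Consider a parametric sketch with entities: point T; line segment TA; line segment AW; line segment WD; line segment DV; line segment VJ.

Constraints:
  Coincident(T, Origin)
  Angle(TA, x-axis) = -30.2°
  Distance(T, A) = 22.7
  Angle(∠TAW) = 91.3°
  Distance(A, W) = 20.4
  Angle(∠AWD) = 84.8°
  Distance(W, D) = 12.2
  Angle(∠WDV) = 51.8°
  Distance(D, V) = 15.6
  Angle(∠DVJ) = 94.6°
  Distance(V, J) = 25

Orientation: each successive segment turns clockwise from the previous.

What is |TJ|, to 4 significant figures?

47.36

T is at the origin; TA runs at -30.2° with length 22.7, so A = (19.62, -11.42). ∠TAW = 91.3° gives AW at -118.9° from the x-axis; with |AW| = 20.4, W = (9.760, -29.28). ∠AWD = 84.8° gives WD at 145.9° from the x-axis; with |WD| = 12.2, D = (-0.3423, -22.44). ∠WDV = 51.8° gives DV at 17.70° from the x-axis; with |DV| = 15.6, V = (14.52, -17.70). ∠DVJ = 94.6° gives VJ at -67.70° from the x-axis; with |VJ| = 25.0, J = (24.01, -40.83). Then |TJ| = |J − T| = 47.36.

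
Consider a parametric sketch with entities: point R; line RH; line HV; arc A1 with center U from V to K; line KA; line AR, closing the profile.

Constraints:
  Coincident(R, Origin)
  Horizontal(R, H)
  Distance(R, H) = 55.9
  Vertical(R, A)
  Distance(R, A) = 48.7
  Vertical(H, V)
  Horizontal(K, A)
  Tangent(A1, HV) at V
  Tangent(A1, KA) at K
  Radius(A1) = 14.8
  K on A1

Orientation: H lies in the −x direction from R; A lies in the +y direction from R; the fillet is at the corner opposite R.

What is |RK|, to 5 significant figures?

63.725

The virtual corner opposite R is at (-55.900, 48.700). Since A1 is tangent to HV there, UV ⟂ HV and tangency of A1 to KA means the radius UK is perpendicular to KA, with radius 14.8, so the center U sits 14.8 in from both sides at U = (-41.100, 33.900). That places the tangent points at V = (-55.900, 33.900) on HV and K = (-41.100, 48.700) on KA. Then |RK| = |K − R| = 63.725.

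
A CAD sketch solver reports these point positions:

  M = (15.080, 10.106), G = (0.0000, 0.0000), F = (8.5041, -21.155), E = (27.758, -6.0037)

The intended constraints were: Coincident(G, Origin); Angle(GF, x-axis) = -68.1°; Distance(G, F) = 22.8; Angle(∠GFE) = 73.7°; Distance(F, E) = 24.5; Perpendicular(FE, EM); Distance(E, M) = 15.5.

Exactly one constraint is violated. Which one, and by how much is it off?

Distance(E, M) = 15.5 — off by 5.00.

G = (0.00, 0.00) ✓; GF at -68.10° ✓; |GF| = 22.80 ✓; ∠GFE = 73.70° ✓; |FE| = 24.50 ✓; ∠(FE, EM) = 90.00° ✓; |EM| = 20.50 ✗.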